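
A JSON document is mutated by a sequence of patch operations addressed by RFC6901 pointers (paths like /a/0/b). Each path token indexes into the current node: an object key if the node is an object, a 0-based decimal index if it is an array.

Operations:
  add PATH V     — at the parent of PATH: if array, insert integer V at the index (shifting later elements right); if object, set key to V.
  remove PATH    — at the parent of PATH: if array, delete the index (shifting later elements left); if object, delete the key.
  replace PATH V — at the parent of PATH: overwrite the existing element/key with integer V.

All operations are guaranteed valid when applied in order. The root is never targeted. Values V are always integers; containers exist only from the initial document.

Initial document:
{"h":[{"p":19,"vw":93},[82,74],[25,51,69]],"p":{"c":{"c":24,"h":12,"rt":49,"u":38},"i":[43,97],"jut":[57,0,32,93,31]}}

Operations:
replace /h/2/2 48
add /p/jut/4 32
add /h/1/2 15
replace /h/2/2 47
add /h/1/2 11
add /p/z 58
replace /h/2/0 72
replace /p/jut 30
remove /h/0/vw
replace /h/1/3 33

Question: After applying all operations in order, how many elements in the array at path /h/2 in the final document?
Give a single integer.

After op 1 (replace /h/2/2 48): {"h":[{"p":19,"vw":93},[82,74],[25,51,48]],"p":{"c":{"c":24,"h":12,"rt":49,"u":38},"i":[43,97],"jut":[57,0,32,93,31]}}
After op 2 (add /p/jut/4 32): {"h":[{"p":19,"vw":93},[82,74],[25,51,48]],"p":{"c":{"c":24,"h":12,"rt":49,"u":38},"i":[43,97],"jut":[57,0,32,93,32,31]}}
After op 3 (add /h/1/2 15): {"h":[{"p":19,"vw":93},[82,74,15],[25,51,48]],"p":{"c":{"c":24,"h":12,"rt":49,"u":38},"i":[43,97],"jut":[57,0,32,93,32,31]}}
After op 4 (replace /h/2/2 47): {"h":[{"p":19,"vw":93},[82,74,15],[25,51,47]],"p":{"c":{"c":24,"h":12,"rt":49,"u":38},"i":[43,97],"jut":[57,0,32,93,32,31]}}
After op 5 (add /h/1/2 11): {"h":[{"p":19,"vw":93},[82,74,11,15],[25,51,47]],"p":{"c":{"c":24,"h":12,"rt":49,"u":38},"i":[43,97],"jut":[57,0,32,93,32,31]}}
After op 6 (add /p/z 58): {"h":[{"p":19,"vw":93},[82,74,11,15],[25,51,47]],"p":{"c":{"c":24,"h":12,"rt":49,"u":38},"i":[43,97],"jut":[57,0,32,93,32,31],"z":58}}
After op 7 (replace /h/2/0 72): {"h":[{"p":19,"vw":93},[82,74,11,15],[72,51,47]],"p":{"c":{"c":24,"h":12,"rt":49,"u":38},"i":[43,97],"jut":[57,0,32,93,32,31],"z":58}}
After op 8 (replace /p/jut 30): {"h":[{"p":19,"vw":93},[82,74,11,15],[72,51,47]],"p":{"c":{"c":24,"h":12,"rt":49,"u":38},"i":[43,97],"jut":30,"z":58}}
After op 9 (remove /h/0/vw): {"h":[{"p":19},[82,74,11,15],[72,51,47]],"p":{"c":{"c":24,"h":12,"rt":49,"u":38},"i":[43,97],"jut":30,"z":58}}
After op 10 (replace /h/1/3 33): {"h":[{"p":19},[82,74,11,33],[72,51,47]],"p":{"c":{"c":24,"h":12,"rt":49,"u":38},"i":[43,97],"jut":30,"z":58}}
Size at path /h/2: 3

Answer: 3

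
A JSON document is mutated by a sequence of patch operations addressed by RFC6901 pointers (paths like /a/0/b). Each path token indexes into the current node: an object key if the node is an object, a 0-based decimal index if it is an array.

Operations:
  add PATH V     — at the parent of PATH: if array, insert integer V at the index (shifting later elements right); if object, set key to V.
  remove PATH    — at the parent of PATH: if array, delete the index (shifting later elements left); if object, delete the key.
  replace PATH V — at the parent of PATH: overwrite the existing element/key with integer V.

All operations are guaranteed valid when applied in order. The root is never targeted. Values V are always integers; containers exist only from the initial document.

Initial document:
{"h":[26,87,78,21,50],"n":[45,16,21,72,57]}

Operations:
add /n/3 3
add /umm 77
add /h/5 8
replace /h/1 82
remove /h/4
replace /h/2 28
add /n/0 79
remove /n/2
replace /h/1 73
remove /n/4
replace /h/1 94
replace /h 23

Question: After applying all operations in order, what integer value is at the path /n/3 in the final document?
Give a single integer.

Answer: 3

Derivation:
After op 1 (add /n/3 3): {"h":[26,87,78,21,50],"n":[45,16,21,3,72,57]}
After op 2 (add /umm 77): {"h":[26,87,78,21,50],"n":[45,16,21,3,72,57],"umm":77}
After op 3 (add /h/5 8): {"h":[26,87,78,21,50,8],"n":[45,16,21,3,72,57],"umm":77}
After op 4 (replace /h/1 82): {"h":[26,82,78,21,50,8],"n":[45,16,21,3,72,57],"umm":77}
After op 5 (remove /h/4): {"h":[26,82,78,21,8],"n":[45,16,21,3,72,57],"umm":77}
After op 6 (replace /h/2 28): {"h":[26,82,28,21,8],"n":[45,16,21,3,72,57],"umm":77}
After op 7 (add /n/0 79): {"h":[26,82,28,21,8],"n":[79,45,16,21,3,72,57],"umm":77}
After op 8 (remove /n/2): {"h":[26,82,28,21,8],"n":[79,45,21,3,72,57],"umm":77}
After op 9 (replace /h/1 73): {"h":[26,73,28,21,8],"n":[79,45,21,3,72,57],"umm":77}
After op 10 (remove /n/4): {"h":[26,73,28,21,8],"n":[79,45,21,3,57],"umm":77}
After op 11 (replace /h/1 94): {"h":[26,94,28,21,8],"n":[79,45,21,3,57],"umm":77}
After op 12 (replace /h 23): {"h":23,"n":[79,45,21,3,57],"umm":77}
Value at /n/3: 3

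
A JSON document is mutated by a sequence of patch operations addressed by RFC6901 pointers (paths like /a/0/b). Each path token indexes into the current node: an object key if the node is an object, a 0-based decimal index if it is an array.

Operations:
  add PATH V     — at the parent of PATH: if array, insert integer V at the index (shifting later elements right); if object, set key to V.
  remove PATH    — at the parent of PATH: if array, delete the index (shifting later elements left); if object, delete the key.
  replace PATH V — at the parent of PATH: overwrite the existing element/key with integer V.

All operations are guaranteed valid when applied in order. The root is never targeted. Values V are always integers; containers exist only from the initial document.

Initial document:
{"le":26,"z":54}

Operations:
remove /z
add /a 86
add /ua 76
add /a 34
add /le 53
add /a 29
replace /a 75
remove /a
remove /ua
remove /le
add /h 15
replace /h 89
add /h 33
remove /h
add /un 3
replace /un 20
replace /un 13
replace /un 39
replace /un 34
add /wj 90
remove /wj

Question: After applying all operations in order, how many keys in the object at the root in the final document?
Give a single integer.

After op 1 (remove /z): {"le":26}
After op 2 (add /a 86): {"a":86,"le":26}
After op 3 (add /ua 76): {"a":86,"le":26,"ua":76}
After op 4 (add /a 34): {"a":34,"le":26,"ua":76}
After op 5 (add /le 53): {"a":34,"le":53,"ua":76}
After op 6 (add /a 29): {"a":29,"le":53,"ua":76}
After op 7 (replace /a 75): {"a":75,"le":53,"ua":76}
After op 8 (remove /a): {"le":53,"ua":76}
After op 9 (remove /ua): {"le":53}
After op 10 (remove /le): {}
After op 11 (add /h 15): {"h":15}
After op 12 (replace /h 89): {"h":89}
After op 13 (add /h 33): {"h":33}
After op 14 (remove /h): {}
After op 15 (add /un 3): {"un":3}
After op 16 (replace /un 20): {"un":20}
After op 17 (replace /un 13): {"un":13}
After op 18 (replace /un 39): {"un":39}
After op 19 (replace /un 34): {"un":34}
After op 20 (add /wj 90): {"un":34,"wj":90}
After op 21 (remove /wj): {"un":34}
Size at the root: 1

Answer: 1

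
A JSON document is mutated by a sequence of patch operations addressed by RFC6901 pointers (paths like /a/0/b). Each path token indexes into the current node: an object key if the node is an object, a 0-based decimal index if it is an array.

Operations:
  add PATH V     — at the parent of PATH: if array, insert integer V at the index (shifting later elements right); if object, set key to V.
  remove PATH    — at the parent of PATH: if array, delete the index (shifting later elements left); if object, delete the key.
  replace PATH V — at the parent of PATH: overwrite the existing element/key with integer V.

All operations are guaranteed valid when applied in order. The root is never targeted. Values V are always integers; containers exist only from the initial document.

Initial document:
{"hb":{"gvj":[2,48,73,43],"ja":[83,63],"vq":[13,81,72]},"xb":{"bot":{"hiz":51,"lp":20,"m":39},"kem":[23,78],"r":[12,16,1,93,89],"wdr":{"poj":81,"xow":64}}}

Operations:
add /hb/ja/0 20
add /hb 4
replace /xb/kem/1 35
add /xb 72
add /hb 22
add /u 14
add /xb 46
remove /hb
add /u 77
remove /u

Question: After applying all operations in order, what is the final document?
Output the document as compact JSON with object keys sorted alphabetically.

After op 1 (add /hb/ja/0 20): {"hb":{"gvj":[2,48,73,43],"ja":[20,83,63],"vq":[13,81,72]},"xb":{"bot":{"hiz":51,"lp":20,"m":39},"kem":[23,78],"r":[12,16,1,93,89],"wdr":{"poj":81,"xow":64}}}
After op 2 (add /hb 4): {"hb":4,"xb":{"bot":{"hiz":51,"lp":20,"m":39},"kem":[23,78],"r":[12,16,1,93,89],"wdr":{"poj":81,"xow":64}}}
After op 3 (replace /xb/kem/1 35): {"hb":4,"xb":{"bot":{"hiz":51,"lp":20,"m":39},"kem":[23,35],"r":[12,16,1,93,89],"wdr":{"poj":81,"xow":64}}}
After op 4 (add /xb 72): {"hb":4,"xb":72}
After op 5 (add /hb 22): {"hb":22,"xb":72}
After op 6 (add /u 14): {"hb":22,"u":14,"xb":72}
After op 7 (add /xb 46): {"hb":22,"u":14,"xb":46}
After op 8 (remove /hb): {"u":14,"xb":46}
After op 9 (add /u 77): {"u":77,"xb":46}
After op 10 (remove /u): {"xb":46}

Answer: {"xb":46}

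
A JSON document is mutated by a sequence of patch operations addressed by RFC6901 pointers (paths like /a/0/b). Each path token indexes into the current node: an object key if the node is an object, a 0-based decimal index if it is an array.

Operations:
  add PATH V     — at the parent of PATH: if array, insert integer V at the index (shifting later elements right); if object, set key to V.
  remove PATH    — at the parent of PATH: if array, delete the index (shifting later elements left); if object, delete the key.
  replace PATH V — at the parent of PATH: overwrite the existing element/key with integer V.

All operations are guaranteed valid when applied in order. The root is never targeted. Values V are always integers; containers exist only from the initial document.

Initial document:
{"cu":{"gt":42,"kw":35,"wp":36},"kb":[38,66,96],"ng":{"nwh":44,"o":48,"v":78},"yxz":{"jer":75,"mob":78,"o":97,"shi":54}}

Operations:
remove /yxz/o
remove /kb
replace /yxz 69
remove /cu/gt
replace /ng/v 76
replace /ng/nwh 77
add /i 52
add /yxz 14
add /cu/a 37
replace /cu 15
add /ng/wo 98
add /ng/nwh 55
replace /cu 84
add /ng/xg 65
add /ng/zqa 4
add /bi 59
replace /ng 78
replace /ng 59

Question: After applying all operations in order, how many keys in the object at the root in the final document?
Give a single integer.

Answer: 5

Derivation:
After op 1 (remove /yxz/o): {"cu":{"gt":42,"kw":35,"wp":36},"kb":[38,66,96],"ng":{"nwh":44,"o":48,"v":78},"yxz":{"jer":75,"mob":78,"shi":54}}
After op 2 (remove /kb): {"cu":{"gt":42,"kw":35,"wp":36},"ng":{"nwh":44,"o":48,"v":78},"yxz":{"jer":75,"mob":78,"shi":54}}
After op 3 (replace /yxz 69): {"cu":{"gt":42,"kw":35,"wp":36},"ng":{"nwh":44,"o":48,"v":78},"yxz":69}
After op 4 (remove /cu/gt): {"cu":{"kw":35,"wp":36},"ng":{"nwh":44,"o":48,"v":78},"yxz":69}
After op 5 (replace /ng/v 76): {"cu":{"kw":35,"wp":36},"ng":{"nwh":44,"o":48,"v":76},"yxz":69}
After op 6 (replace /ng/nwh 77): {"cu":{"kw":35,"wp":36},"ng":{"nwh":77,"o":48,"v":76},"yxz":69}
After op 7 (add /i 52): {"cu":{"kw":35,"wp":36},"i":52,"ng":{"nwh":77,"o":48,"v":76},"yxz":69}
After op 8 (add /yxz 14): {"cu":{"kw":35,"wp":36},"i":52,"ng":{"nwh":77,"o":48,"v":76},"yxz":14}
After op 9 (add /cu/a 37): {"cu":{"a":37,"kw":35,"wp":36},"i":52,"ng":{"nwh":77,"o":48,"v":76},"yxz":14}
After op 10 (replace /cu 15): {"cu":15,"i":52,"ng":{"nwh":77,"o":48,"v":76},"yxz":14}
After op 11 (add /ng/wo 98): {"cu":15,"i":52,"ng":{"nwh":77,"o":48,"v":76,"wo":98},"yxz":14}
After op 12 (add /ng/nwh 55): {"cu":15,"i":52,"ng":{"nwh":55,"o":48,"v":76,"wo":98},"yxz":14}
After op 13 (replace /cu 84): {"cu":84,"i":52,"ng":{"nwh":55,"o":48,"v":76,"wo":98},"yxz":14}
After op 14 (add /ng/xg 65): {"cu":84,"i":52,"ng":{"nwh":55,"o":48,"v":76,"wo":98,"xg":65},"yxz":14}
After op 15 (add /ng/zqa 4): {"cu":84,"i":52,"ng":{"nwh":55,"o":48,"v":76,"wo":98,"xg":65,"zqa":4},"yxz":14}
After op 16 (add /bi 59): {"bi":59,"cu":84,"i":52,"ng":{"nwh":55,"o":48,"v":76,"wo":98,"xg":65,"zqa":4},"yxz":14}
After op 17 (replace /ng 78): {"bi":59,"cu":84,"i":52,"ng":78,"yxz":14}
After op 18 (replace /ng 59): {"bi":59,"cu":84,"i":52,"ng":59,"yxz":14}
Size at the root: 5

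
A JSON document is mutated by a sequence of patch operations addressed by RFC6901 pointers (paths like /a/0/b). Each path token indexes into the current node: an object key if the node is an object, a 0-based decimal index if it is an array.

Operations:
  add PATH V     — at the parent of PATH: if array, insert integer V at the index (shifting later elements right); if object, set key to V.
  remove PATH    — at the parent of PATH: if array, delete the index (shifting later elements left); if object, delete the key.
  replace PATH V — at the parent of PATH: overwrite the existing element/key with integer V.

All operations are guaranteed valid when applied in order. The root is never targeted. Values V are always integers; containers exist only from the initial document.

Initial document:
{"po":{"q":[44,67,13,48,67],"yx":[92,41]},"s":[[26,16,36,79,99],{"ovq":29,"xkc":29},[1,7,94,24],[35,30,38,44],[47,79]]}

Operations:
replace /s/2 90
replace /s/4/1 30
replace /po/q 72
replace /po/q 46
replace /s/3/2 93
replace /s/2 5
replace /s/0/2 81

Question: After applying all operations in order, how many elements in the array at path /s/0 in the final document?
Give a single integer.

Answer: 5

Derivation:
After op 1 (replace /s/2 90): {"po":{"q":[44,67,13,48,67],"yx":[92,41]},"s":[[26,16,36,79,99],{"ovq":29,"xkc":29},90,[35,30,38,44],[47,79]]}
After op 2 (replace /s/4/1 30): {"po":{"q":[44,67,13,48,67],"yx":[92,41]},"s":[[26,16,36,79,99],{"ovq":29,"xkc":29},90,[35,30,38,44],[47,30]]}
After op 3 (replace /po/q 72): {"po":{"q":72,"yx":[92,41]},"s":[[26,16,36,79,99],{"ovq":29,"xkc":29},90,[35,30,38,44],[47,30]]}
After op 4 (replace /po/q 46): {"po":{"q":46,"yx":[92,41]},"s":[[26,16,36,79,99],{"ovq":29,"xkc":29},90,[35,30,38,44],[47,30]]}
After op 5 (replace /s/3/2 93): {"po":{"q":46,"yx":[92,41]},"s":[[26,16,36,79,99],{"ovq":29,"xkc":29},90,[35,30,93,44],[47,30]]}
After op 6 (replace /s/2 5): {"po":{"q":46,"yx":[92,41]},"s":[[26,16,36,79,99],{"ovq":29,"xkc":29},5,[35,30,93,44],[47,30]]}
After op 7 (replace /s/0/2 81): {"po":{"q":46,"yx":[92,41]},"s":[[26,16,81,79,99],{"ovq":29,"xkc":29},5,[35,30,93,44],[47,30]]}
Size at path /s/0: 5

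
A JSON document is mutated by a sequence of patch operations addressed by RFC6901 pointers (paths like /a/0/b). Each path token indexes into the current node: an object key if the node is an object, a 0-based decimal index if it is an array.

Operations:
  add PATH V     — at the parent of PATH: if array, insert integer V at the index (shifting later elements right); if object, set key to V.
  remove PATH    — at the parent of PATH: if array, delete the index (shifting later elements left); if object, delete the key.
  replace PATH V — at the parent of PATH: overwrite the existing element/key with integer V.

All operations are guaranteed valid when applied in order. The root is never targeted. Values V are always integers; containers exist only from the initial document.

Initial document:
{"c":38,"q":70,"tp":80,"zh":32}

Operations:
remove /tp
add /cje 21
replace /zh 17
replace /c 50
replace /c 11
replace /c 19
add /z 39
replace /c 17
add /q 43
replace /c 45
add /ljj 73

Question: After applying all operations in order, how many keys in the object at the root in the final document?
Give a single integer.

After op 1 (remove /tp): {"c":38,"q":70,"zh":32}
After op 2 (add /cje 21): {"c":38,"cje":21,"q":70,"zh":32}
After op 3 (replace /zh 17): {"c":38,"cje":21,"q":70,"zh":17}
After op 4 (replace /c 50): {"c":50,"cje":21,"q":70,"zh":17}
After op 5 (replace /c 11): {"c":11,"cje":21,"q":70,"zh":17}
After op 6 (replace /c 19): {"c":19,"cje":21,"q":70,"zh":17}
After op 7 (add /z 39): {"c":19,"cje":21,"q":70,"z":39,"zh":17}
After op 8 (replace /c 17): {"c":17,"cje":21,"q":70,"z":39,"zh":17}
After op 9 (add /q 43): {"c":17,"cje":21,"q":43,"z":39,"zh":17}
After op 10 (replace /c 45): {"c":45,"cje":21,"q":43,"z":39,"zh":17}
After op 11 (add /ljj 73): {"c":45,"cje":21,"ljj":73,"q":43,"z":39,"zh":17}
Size at the root: 6

Answer: 6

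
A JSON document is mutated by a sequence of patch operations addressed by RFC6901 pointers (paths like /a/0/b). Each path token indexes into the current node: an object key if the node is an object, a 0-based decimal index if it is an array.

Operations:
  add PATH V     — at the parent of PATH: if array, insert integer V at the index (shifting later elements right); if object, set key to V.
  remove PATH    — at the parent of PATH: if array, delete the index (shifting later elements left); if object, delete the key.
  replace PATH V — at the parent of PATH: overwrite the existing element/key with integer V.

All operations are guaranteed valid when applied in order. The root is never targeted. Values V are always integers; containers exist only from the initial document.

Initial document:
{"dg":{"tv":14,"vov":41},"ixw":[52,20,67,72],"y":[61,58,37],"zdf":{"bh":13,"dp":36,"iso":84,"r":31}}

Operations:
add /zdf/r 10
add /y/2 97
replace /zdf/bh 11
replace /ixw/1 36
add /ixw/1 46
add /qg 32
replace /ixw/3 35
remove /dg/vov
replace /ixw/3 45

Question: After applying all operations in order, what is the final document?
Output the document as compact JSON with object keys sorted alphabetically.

After op 1 (add /zdf/r 10): {"dg":{"tv":14,"vov":41},"ixw":[52,20,67,72],"y":[61,58,37],"zdf":{"bh":13,"dp":36,"iso":84,"r":10}}
After op 2 (add /y/2 97): {"dg":{"tv":14,"vov":41},"ixw":[52,20,67,72],"y":[61,58,97,37],"zdf":{"bh":13,"dp":36,"iso":84,"r":10}}
After op 3 (replace /zdf/bh 11): {"dg":{"tv":14,"vov":41},"ixw":[52,20,67,72],"y":[61,58,97,37],"zdf":{"bh":11,"dp":36,"iso":84,"r":10}}
After op 4 (replace /ixw/1 36): {"dg":{"tv":14,"vov":41},"ixw":[52,36,67,72],"y":[61,58,97,37],"zdf":{"bh":11,"dp":36,"iso":84,"r":10}}
After op 5 (add /ixw/1 46): {"dg":{"tv":14,"vov":41},"ixw":[52,46,36,67,72],"y":[61,58,97,37],"zdf":{"bh":11,"dp":36,"iso":84,"r":10}}
After op 6 (add /qg 32): {"dg":{"tv":14,"vov":41},"ixw":[52,46,36,67,72],"qg":32,"y":[61,58,97,37],"zdf":{"bh":11,"dp":36,"iso":84,"r":10}}
After op 7 (replace /ixw/3 35): {"dg":{"tv":14,"vov":41},"ixw":[52,46,36,35,72],"qg":32,"y":[61,58,97,37],"zdf":{"bh":11,"dp":36,"iso":84,"r":10}}
After op 8 (remove /dg/vov): {"dg":{"tv":14},"ixw":[52,46,36,35,72],"qg":32,"y":[61,58,97,37],"zdf":{"bh":11,"dp":36,"iso":84,"r":10}}
After op 9 (replace /ixw/3 45): {"dg":{"tv":14},"ixw":[52,46,36,45,72],"qg":32,"y":[61,58,97,37],"zdf":{"bh":11,"dp":36,"iso":84,"r":10}}

Answer: {"dg":{"tv":14},"ixw":[52,46,36,45,72],"qg":32,"y":[61,58,97,37],"zdf":{"bh":11,"dp":36,"iso":84,"r":10}}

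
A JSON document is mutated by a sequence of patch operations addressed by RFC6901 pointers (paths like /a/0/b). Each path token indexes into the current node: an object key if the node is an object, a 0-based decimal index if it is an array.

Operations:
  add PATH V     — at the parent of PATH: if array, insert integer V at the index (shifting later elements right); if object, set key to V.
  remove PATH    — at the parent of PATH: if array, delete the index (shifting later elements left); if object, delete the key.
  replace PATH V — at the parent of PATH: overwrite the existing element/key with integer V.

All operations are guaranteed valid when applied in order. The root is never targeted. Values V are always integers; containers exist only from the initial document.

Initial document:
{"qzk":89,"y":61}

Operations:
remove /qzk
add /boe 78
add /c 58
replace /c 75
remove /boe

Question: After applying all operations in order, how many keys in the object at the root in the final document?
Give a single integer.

Answer: 2

Derivation:
After op 1 (remove /qzk): {"y":61}
After op 2 (add /boe 78): {"boe":78,"y":61}
After op 3 (add /c 58): {"boe":78,"c":58,"y":61}
After op 4 (replace /c 75): {"boe":78,"c":75,"y":61}
After op 5 (remove /boe): {"c":75,"y":61}
Size at the root: 2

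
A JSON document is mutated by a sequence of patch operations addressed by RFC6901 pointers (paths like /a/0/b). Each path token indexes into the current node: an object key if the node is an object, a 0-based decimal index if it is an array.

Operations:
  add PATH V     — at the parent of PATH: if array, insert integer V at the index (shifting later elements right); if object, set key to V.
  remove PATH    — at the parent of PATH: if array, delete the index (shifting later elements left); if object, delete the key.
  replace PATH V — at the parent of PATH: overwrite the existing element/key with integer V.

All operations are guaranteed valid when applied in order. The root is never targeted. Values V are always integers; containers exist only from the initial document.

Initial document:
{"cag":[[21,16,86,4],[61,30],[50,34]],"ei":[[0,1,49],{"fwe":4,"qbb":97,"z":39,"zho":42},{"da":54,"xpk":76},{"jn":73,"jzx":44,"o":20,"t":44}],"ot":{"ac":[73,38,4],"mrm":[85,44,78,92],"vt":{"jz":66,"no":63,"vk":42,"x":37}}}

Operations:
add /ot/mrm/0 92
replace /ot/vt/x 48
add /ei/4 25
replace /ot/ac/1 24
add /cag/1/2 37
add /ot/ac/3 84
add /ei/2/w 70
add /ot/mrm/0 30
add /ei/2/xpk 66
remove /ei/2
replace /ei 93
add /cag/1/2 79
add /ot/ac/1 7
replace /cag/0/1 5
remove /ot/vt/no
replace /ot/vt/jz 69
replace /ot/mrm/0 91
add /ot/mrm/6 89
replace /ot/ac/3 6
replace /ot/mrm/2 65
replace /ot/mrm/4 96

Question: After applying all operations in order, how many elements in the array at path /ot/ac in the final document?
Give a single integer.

After op 1 (add /ot/mrm/0 92): {"cag":[[21,16,86,4],[61,30],[50,34]],"ei":[[0,1,49],{"fwe":4,"qbb":97,"z":39,"zho":42},{"da":54,"xpk":76},{"jn":73,"jzx":44,"o":20,"t":44}],"ot":{"ac":[73,38,4],"mrm":[92,85,44,78,92],"vt":{"jz":66,"no":63,"vk":42,"x":37}}}
After op 2 (replace /ot/vt/x 48): {"cag":[[21,16,86,4],[61,30],[50,34]],"ei":[[0,1,49],{"fwe":4,"qbb":97,"z":39,"zho":42},{"da":54,"xpk":76},{"jn":73,"jzx":44,"o":20,"t":44}],"ot":{"ac":[73,38,4],"mrm":[92,85,44,78,92],"vt":{"jz":66,"no":63,"vk":42,"x":48}}}
After op 3 (add /ei/4 25): {"cag":[[21,16,86,4],[61,30],[50,34]],"ei":[[0,1,49],{"fwe":4,"qbb":97,"z":39,"zho":42},{"da":54,"xpk":76},{"jn":73,"jzx":44,"o":20,"t":44},25],"ot":{"ac":[73,38,4],"mrm":[92,85,44,78,92],"vt":{"jz":66,"no":63,"vk":42,"x":48}}}
After op 4 (replace /ot/ac/1 24): {"cag":[[21,16,86,4],[61,30],[50,34]],"ei":[[0,1,49],{"fwe":4,"qbb":97,"z":39,"zho":42},{"da":54,"xpk":76},{"jn":73,"jzx":44,"o":20,"t":44},25],"ot":{"ac":[73,24,4],"mrm":[92,85,44,78,92],"vt":{"jz":66,"no":63,"vk":42,"x":48}}}
After op 5 (add /cag/1/2 37): {"cag":[[21,16,86,4],[61,30,37],[50,34]],"ei":[[0,1,49],{"fwe":4,"qbb":97,"z":39,"zho":42},{"da":54,"xpk":76},{"jn":73,"jzx":44,"o":20,"t":44},25],"ot":{"ac":[73,24,4],"mrm":[92,85,44,78,92],"vt":{"jz":66,"no":63,"vk":42,"x":48}}}
After op 6 (add /ot/ac/3 84): {"cag":[[21,16,86,4],[61,30,37],[50,34]],"ei":[[0,1,49],{"fwe":4,"qbb":97,"z":39,"zho":42},{"da":54,"xpk":76},{"jn":73,"jzx":44,"o":20,"t":44},25],"ot":{"ac":[73,24,4,84],"mrm":[92,85,44,78,92],"vt":{"jz":66,"no":63,"vk":42,"x":48}}}
After op 7 (add /ei/2/w 70): {"cag":[[21,16,86,4],[61,30,37],[50,34]],"ei":[[0,1,49],{"fwe":4,"qbb":97,"z":39,"zho":42},{"da":54,"w":70,"xpk":76},{"jn":73,"jzx":44,"o":20,"t":44},25],"ot":{"ac":[73,24,4,84],"mrm":[92,85,44,78,92],"vt":{"jz":66,"no":63,"vk":42,"x":48}}}
After op 8 (add /ot/mrm/0 30): {"cag":[[21,16,86,4],[61,30,37],[50,34]],"ei":[[0,1,49],{"fwe":4,"qbb":97,"z":39,"zho":42},{"da":54,"w":70,"xpk":76},{"jn":73,"jzx":44,"o":20,"t":44},25],"ot":{"ac":[73,24,4,84],"mrm":[30,92,85,44,78,92],"vt":{"jz":66,"no":63,"vk":42,"x":48}}}
After op 9 (add /ei/2/xpk 66): {"cag":[[21,16,86,4],[61,30,37],[50,34]],"ei":[[0,1,49],{"fwe":4,"qbb":97,"z":39,"zho":42},{"da":54,"w":70,"xpk":66},{"jn":73,"jzx":44,"o":20,"t":44},25],"ot":{"ac":[73,24,4,84],"mrm":[30,92,85,44,78,92],"vt":{"jz":66,"no":63,"vk":42,"x":48}}}
After op 10 (remove /ei/2): {"cag":[[21,16,86,4],[61,30,37],[50,34]],"ei":[[0,1,49],{"fwe":4,"qbb":97,"z":39,"zho":42},{"jn":73,"jzx":44,"o":20,"t":44},25],"ot":{"ac":[73,24,4,84],"mrm":[30,92,85,44,78,92],"vt":{"jz":66,"no":63,"vk":42,"x":48}}}
After op 11 (replace /ei 93): {"cag":[[21,16,86,4],[61,30,37],[50,34]],"ei":93,"ot":{"ac":[73,24,4,84],"mrm":[30,92,85,44,78,92],"vt":{"jz":66,"no":63,"vk":42,"x":48}}}
After op 12 (add /cag/1/2 79): {"cag":[[21,16,86,4],[61,30,79,37],[50,34]],"ei":93,"ot":{"ac":[73,24,4,84],"mrm":[30,92,85,44,78,92],"vt":{"jz":66,"no":63,"vk":42,"x":48}}}
After op 13 (add /ot/ac/1 7): {"cag":[[21,16,86,4],[61,30,79,37],[50,34]],"ei":93,"ot":{"ac":[73,7,24,4,84],"mrm":[30,92,85,44,78,92],"vt":{"jz":66,"no":63,"vk":42,"x":48}}}
After op 14 (replace /cag/0/1 5): {"cag":[[21,5,86,4],[61,30,79,37],[50,34]],"ei":93,"ot":{"ac":[73,7,24,4,84],"mrm":[30,92,85,44,78,92],"vt":{"jz":66,"no":63,"vk":42,"x":48}}}
After op 15 (remove /ot/vt/no): {"cag":[[21,5,86,4],[61,30,79,37],[50,34]],"ei":93,"ot":{"ac":[73,7,24,4,84],"mrm":[30,92,85,44,78,92],"vt":{"jz":66,"vk":42,"x":48}}}
After op 16 (replace /ot/vt/jz 69): {"cag":[[21,5,86,4],[61,30,79,37],[50,34]],"ei":93,"ot":{"ac":[73,7,24,4,84],"mrm":[30,92,85,44,78,92],"vt":{"jz":69,"vk":42,"x":48}}}
After op 17 (replace /ot/mrm/0 91): {"cag":[[21,5,86,4],[61,30,79,37],[50,34]],"ei":93,"ot":{"ac":[73,7,24,4,84],"mrm":[91,92,85,44,78,92],"vt":{"jz":69,"vk":42,"x":48}}}
After op 18 (add /ot/mrm/6 89): {"cag":[[21,5,86,4],[61,30,79,37],[50,34]],"ei":93,"ot":{"ac":[73,7,24,4,84],"mrm":[91,92,85,44,78,92,89],"vt":{"jz":69,"vk":42,"x":48}}}
After op 19 (replace /ot/ac/3 6): {"cag":[[21,5,86,4],[61,30,79,37],[50,34]],"ei":93,"ot":{"ac":[73,7,24,6,84],"mrm":[91,92,85,44,78,92,89],"vt":{"jz":69,"vk":42,"x":48}}}
After op 20 (replace /ot/mrm/2 65): {"cag":[[21,5,86,4],[61,30,79,37],[50,34]],"ei":93,"ot":{"ac":[73,7,24,6,84],"mrm":[91,92,65,44,78,92,89],"vt":{"jz":69,"vk":42,"x":48}}}
After op 21 (replace /ot/mrm/4 96): {"cag":[[21,5,86,4],[61,30,79,37],[50,34]],"ei":93,"ot":{"ac":[73,7,24,6,84],"mrm":[91,92,65,44,96,92,89],"vt":{"jz":69,"vk":42,"x":48}}}
Size at path /ot/ac: 5

Answer: 5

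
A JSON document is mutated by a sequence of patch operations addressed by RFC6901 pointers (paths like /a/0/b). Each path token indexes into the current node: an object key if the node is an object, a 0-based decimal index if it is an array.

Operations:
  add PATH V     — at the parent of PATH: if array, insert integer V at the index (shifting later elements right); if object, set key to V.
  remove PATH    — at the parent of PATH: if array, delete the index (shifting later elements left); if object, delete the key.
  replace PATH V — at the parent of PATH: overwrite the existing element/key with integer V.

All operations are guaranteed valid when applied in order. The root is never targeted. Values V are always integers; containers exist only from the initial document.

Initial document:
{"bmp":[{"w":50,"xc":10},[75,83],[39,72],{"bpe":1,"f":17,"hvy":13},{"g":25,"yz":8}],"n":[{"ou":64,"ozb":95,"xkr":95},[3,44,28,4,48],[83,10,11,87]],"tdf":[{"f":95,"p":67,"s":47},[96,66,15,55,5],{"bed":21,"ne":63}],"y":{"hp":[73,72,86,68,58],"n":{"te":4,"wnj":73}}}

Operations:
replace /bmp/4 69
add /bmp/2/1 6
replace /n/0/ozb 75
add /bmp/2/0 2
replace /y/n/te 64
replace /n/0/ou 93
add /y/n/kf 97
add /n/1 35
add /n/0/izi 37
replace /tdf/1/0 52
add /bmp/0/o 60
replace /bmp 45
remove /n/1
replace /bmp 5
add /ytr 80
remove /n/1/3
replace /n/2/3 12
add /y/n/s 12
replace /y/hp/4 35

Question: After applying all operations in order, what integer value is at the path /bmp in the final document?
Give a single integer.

Answer: 5

Derivation:
After op 1 (replace /bmp/4 69): {"bmp":[{"w":50,"xc":10},[75,83],[39,72],{"bpe":1,"f":17,"hvy":13},69],"n":[{"ou":64,"ozb":95,"xkr":95},[3,44,28,4,48],[83,10,11,87]],"tdf":[{"f":95,"p":67,"s":47},[96,66,15,55,5],{"bed":21,"ne":63}],"y":{"hp":[73,72,86,68,58],"n":{"te":4,"wnj":73}}}
After op 2 (add /bmp/2/1 6): {"bmp":[{"w":50,"xc":10},[75,83],[39,6,72],{"bpe":1,"f":17,"hvy":13},69],"n":[{"ou":64,"ozb":95,"xkr":95},[3,44,28,4,48],[83,10,11,87]],"tdf":[{"f":95,"p":67,"s":47},[96,66,15,55,5],{"bed":21,"ne":63}],"y":{"hp":[73,72,86,68,58],"n":{"te":4,"wnj":73}}}
After op 3 (replace /n/0/ozb 75): {"bmp":[{"w":50,"xc":10},[75,83],[39,6,72],{"bpe":1,"f":17,"hvy":13},69],"n":[{"ou":64,"ozb":75,"xkr":95},[3,44,28,4,48],[83,10,11,87]],"tdf":[{"f":95,"p":67,"s":47},[96,66,15,55,5],{"bed":21,"ne":63}],"y":{"hp":[73,72,86,68,58],"n":{"te":4,"wnj":73}}}
After op 4 (add /bmp/2/0 2): {"bmp":[{"w":50,"xc":10},[75,83],[2,39,6,72],{"bpe":1,"f":17,"hvy":13},69],"n":[{"ou":64,"ozb":75,"xkr":95},[3,44,28,4,48],[83,10,11,87]],"tdf":[{"f":95,"p":67,"s":47},[96,66,15,55,5],{"bed":21,"ne":63}],"y":{"hp":[73,72,86,68,58],"n":{"te":4,"wnj":73}}}
After op 5 (replace /y/n/te 64): {"bmp":[{"w":50,"xc":10},[75,83],[2,39,6,72],{"bpe":1,"f":17,"hvy":13},69],"n":[{"ou":64,"ozb":75,"xkr":95},[3,44,28,4,48],[83,10,11,87]],"tdf":[{"f":95,"p":67,"s":47},[96,66,15,55,5],{"bed":21,"ne":63}],"y":{"hp":[73,72,86,68,58],"n":{"te":64,"wnj":73}}}
After op 6 (replace /n/0/ou 93): {"bmp":[{"w":50,"xc":10},[75,83],[2,39,6,72],{"bpe":1,"f":17,"hvy":13},69],"n":[{"ou":93,"ozb":75,"xkr":95},[3,44,28,4,48],[83,10,11,87]],"tdf":[{"f":95,"p":67,"s":47},[96,66,15,55,5],{"bed":21,"ne":63}],"y":{"hp":[73,72,86,68,58],"n":{"te":64,"wnj":73}}}
After op 7 (add /y/n/kf 97): {"bmp":[{"w":50,"xc":10},[75,83],[2,39,6,72],{"bpe":1,"f":17,"hvy":13},69],"n":[{"ou":93,"ozb":75,"xkr":95},[3,44,28,4,48],[83,10,11,87]],"tdf":[{"f":95,"p":67,"s":47},[96,66,15,55,5],{"bed":21,"ne":63}],"y":{"hp":[73,72,86,68,58],"n":{"kf":97,"te":64,"wnj":73}}}
After op 8 (add /n/1 35): {"bmp":[{"w":50,"xc":10},[75,83],[2,39,6,72],{"bpe":1,"f":17,"hvy":13},69],"n":[{"ou":93,"ozb":75,"xkr":95},35,[3,44,28,4,48],[83,10,11,87]],"tdf":[{"f":95,"p":67,"s":47},[96,66,15,55,5],{"bed":21,"ne":63}],"y":{"hp":[73,72,86,68,58],"n":{"kf":97,"te":64,"wnj":73}}}
After op 9 (add /n/0/izi 37): {"bmp":[{"w":50,"xc":10},[75,83],[2,39,6,72],{"bpe":1,"f":17,"hvy":13},69],"n":[{"izi":37,"ou":93,"ozb":75,"xkr":95},35,[3,44,28,4,48],[83,10,11,87]],"tdf":[{"f":95,"p":67,"s":47},[96,66,15,55,5],{"bed":21,"ne":63}],"y":{"hp":[73,72,86,68,58],"n":{"kf":97,"te":64,"wnj":73}}}
After op 10 (replace /tdf/1/0 52): {"bmp":[{"w":50,"xc":10},[75,83],[2,39,6,72],{"bpe":1,"f":17,"hvy":13},69],"n":[{"izi":37,"ou":93,"ozb":75,"xkr":95},35,[3,44,28,4,48],[83,10,11,87]],"tdf":[{"f":95,"p":67,"s":47},[52,66,15,55,5],{"bed":21,"ne":63}],"y":{"hp":[73,72,86,68,58],"n":{"kf":97,"te":64,"wnj":73}}}
After op 11 (add /bmp/0/o 60): {"bmp":[{"o":60,"w":50,"xc":10},[75,83],[2,39,6,72],{"bpe":1,"f":17,"hvy":13},69],"n":[{"izi":37,"ou":93,"ozb":75,"xkr":95},35,[3,44,28,4,48],[83,10,11,87]],"tdf":[{"f":95,"p":67,"s":47},[52,66,15,55,5],{"bed":21,"ne":63}],"y":{"hp":[73,72,86,68,58],"n":{"kf":97,"te":64,"wnj":73}}}
After op 12 (replace /bmp 45): {"bmp":45,"n":[{"izi":37,"ou":93,"ozb":75,"xkr":95},35,[3,44,28,4,48],[83,10,11,87]],"tdf":[{"f":95,"p":67,"s":47},[52,66,15,55,5],{"bed":21,"ne":63}],"y":{"hp":[73,72,86,68,58],"n":{"kf":97,"te":64,"wnj":73}}}
After op 13 (remove /n/1): {"bmp":45,"n":[{"izi":37,"ou":93,"ozb":75,"xkr":95},[3,44,28,4,48],[83,10,11,87]],"tdf":[{"f":95,"p":67,"s":47},[52,66,15,55,5],{"bed":21,"ne":63}],"y":{"hp":[73,72,86,68,58],"n":{"kf":97,"te":64,"wnj":73}}}
After op 14 (replace /bmp 5): {"bmp":5,"n":[{"izi":37,"ou":93,"ozb":75,"xkr":95},[3,44,28,4,48],[83,10,11,87]],"tdf":[{"f":95,"p":67,"s":47},[52,66,15,55,5],{"bed":21,"ne":63}],"y":{"hp":[73,72,86,68,58],"n":{"kf":97,"te":64,"wnj":73}}}
After op 15 (add /ytr 80): {"bmp":5,"n":[{"izi":37,"ou":93,"ozb":75,"xkr":95},[3,44,28,4,48],[83,10,11,87]],"tdf":[{"f":95,"p":67,"s":47},[52,66,15,55,5],{"bed":21,"ne":63}],"y":{"hp":[73,72,86,68,58],"n":{"kf":97,"te":64,"wnj":73}},"ytr":80}
After op 16 (remove /n/1/3): {"bmp":5,"n":[{"izi":37,"ou":93,"ozb":75,"xkr":95},[3,44,28,48],[83,10,11,87]],"tdf":[{"f":95,"p":67,"s":47},[52,66,15,55,5],{"bed":21,"ne":63}],"y":{"hp":[73,72,86,68,58],"n":{"kf":97,"te":64,"wnj":73}},"ytr":80}
After op 17 (replace /n/2/3 12): {"bmp":5,"n":[{"izi":37,"ou":93,"ozb":75,"xkr":95},[3,44,28,48],[83,10,11,12]],"tdf":[{"f":95,"p":67,"s":47},[52,66,15,55,5],{"bed":21,"ne":63}],"y":{"hp":[73,72,86,68,58],"n":{"kf":97,"te":64,"wnj":73}},"ytr":80}
After op 18 (add /y/n/s 12): {"bmp":5,"n":[{"izi":37,"ou":93,"ozb":75,"xkr":95},[3,44,28,48],[83,10,11,12]],"tdf":[{"f":95,"p":67,"s":47},[52,66,15,55,5],{"bed":21,"ne":63}],"y":{"hp":[73,72,86,68,58],"n":{"kf":97,"s":12,"te":64,"wnj":73}},"ytr":80}
After op 19 (replace /y/hp/4 35): {"bmp":5,"n":[{"izi":37,"ou":93,"ozb":75,"xkr":95},[3,44,28,48],[83,10,11,12]],"tdf":[{"f":95,"p":67,"s":47},[52,66,15,55,5],{"bed":21,"ne":63}],"y":{"hp":[73,72,86,68,35],"n":{"kf":97,"s":12,"te":64,"wnj":73}},"ytr":80}
Value at /bmp: 5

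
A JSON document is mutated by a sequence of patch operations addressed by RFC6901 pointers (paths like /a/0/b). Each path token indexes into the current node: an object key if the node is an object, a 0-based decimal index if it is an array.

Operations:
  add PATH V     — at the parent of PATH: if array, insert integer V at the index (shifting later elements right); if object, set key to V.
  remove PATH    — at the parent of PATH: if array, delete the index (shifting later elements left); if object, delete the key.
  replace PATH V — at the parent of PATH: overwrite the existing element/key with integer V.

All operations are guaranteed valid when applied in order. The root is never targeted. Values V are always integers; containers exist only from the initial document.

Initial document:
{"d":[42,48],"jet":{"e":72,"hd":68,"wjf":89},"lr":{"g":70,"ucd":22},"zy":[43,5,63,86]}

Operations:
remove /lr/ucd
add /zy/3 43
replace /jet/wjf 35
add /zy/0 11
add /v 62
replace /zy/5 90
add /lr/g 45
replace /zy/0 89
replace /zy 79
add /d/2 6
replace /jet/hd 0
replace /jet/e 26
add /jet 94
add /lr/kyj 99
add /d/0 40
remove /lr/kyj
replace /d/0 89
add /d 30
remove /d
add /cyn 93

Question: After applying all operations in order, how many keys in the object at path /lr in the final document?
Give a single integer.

After op 1 (remove /lr/ucd): {"d":[42,48],"jet":{"e":72,"hd":68,"wjf":89},"lr":{"g":70},"zy":[43,5,63,86]}
After op 2 (add /zy/3 43): {"d":[42,48],"jet":{"e":72,"hd":68,"wjf":89},"lr":{"g":70},"zy":[43,5,63,43,86]}
After op 3 (replace /jet/wjf 35): {"d":[42,48],"jet":{"e":72,"hd":68,"wjf":35},"lr":{"g":70},"zy":[43,5,63,43,86]}
After op 4 (add /zy/0 11): {"d":[42,48],"jet":{"e":72,"hd":68,"wjf":35},"lr":{"g":70},"zy":[11,43,5,63,43,86]}
After op 5 (add /v 62): {"d":[42,48],"jet":{"e":72,"hd":68,"wjf":35},"lr":{"g":70},"v":62,"zy":[11,43,5,63,43,86]}
After op 6 (replace /zy/5 90): {"d":[42,48],"jet":{"e":72,"hd":68,"wjf":35},"lr":{"g":70},"v":62,"zy":[11,43,5,63,43,90]}
After op 7 (add /lr/g 45): {"d":[42,48],"jet":{"e":72,"hd":68,"wjf":35},"lr":{"g":45},"v":62,"zy":[11,43,5,63,43,90]}
After op 8 (replace /zy/0 89): {"d":[42,48],"jet":{"e":72,"hd":68,"wjf":35},"lr":{"g":45},"v":62,"zy":[89,43,5,63,43,90]}
After op 9 (replace /zy 79): {"d":[42,48],"jet":{"e":72,"hd":68,"wjf":35},"lr":{"g":45},"v":62,"zy":79}
After op 10 (add /d/2 6): {"d":[42,48,6],"jet":{"e":72,"hd":68,"wjf":35},"lr":{"g":45},"v":62,"zy":79}
After op 11 (replace /jet/hd 0): {"d":[42,48,6],"jet":{"e":72,"hd":0,"wjf":35},"lr":{"g":45},"v":62,"zy":79}
After op 12 (replace /jet/e 26): {"d":[42,48,6],"jet":{"e":26,"hd":0,"wjf":35},"lr":{"g":45},"v":62,"zy":79}
After op 13 (add /jet 94): {"d":[42,48,6],"jet":94,"lr":{"g":45},"v":62,"zy":79}
After op 14 (add /lr/kyj 99): {"d":[42,48,6],"jet":94,"lr":{"g":45,"kyj":99},"v":62,"zy":79}
After op 15 (add /d/0 40): {"d":[40,42,48,6],"jet":94,"lr":{"g":45,"kyj":99},"v":62,"zy":79}
After op 16 (remove /lr/kyj): {"d":[40,42,48,6],"jet":94,"lr":{"g":45},"v":62,"zy":79}
After op 17 (replace /d/0 89): {"d":[89,42,48,6],"jet":94,"lr":{"g":45},"v":62,"zy":79}
After op 18 (add /d 30): {"d":30,"jet":94,"lr":{"g":45},"v":62,"zy":79}
After op 19 (remove /d): {"jet":94,"lr":{"g":45},"v":62,"zy":79}
After op 20 (add /cyn 93): {"cyn":93,"jet":94,"lr":{"g":45},"v":62,"zy":79}
Size at path /lr: 1

Answer: 1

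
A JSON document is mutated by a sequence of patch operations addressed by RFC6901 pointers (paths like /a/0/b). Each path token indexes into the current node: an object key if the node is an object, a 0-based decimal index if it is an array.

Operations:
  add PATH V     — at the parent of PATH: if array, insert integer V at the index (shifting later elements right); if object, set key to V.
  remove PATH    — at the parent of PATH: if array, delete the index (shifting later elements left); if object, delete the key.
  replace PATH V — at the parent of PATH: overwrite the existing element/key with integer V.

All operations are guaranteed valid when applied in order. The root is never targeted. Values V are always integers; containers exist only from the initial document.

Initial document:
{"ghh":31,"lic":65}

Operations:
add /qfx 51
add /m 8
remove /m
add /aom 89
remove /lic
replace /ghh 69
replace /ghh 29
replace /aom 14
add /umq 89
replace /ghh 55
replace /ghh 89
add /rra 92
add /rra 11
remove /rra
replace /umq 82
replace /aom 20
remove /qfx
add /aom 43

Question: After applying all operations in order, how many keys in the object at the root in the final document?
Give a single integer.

Answer: 3

Derivation:
After op 1 (add /qfx 51): {"ghh":31,"lic":65,"qfx":51}
After op 2 (add /m 8): {"ghh":31,"lic":65,"m":8,"qfx":51}
After op 3 (remove /m): {"ghh":31,"lic":65,"qfx":51}
After op 4 (add /aom 89): {"aom":89,"ghh":31,"lic":65,"qfx":51}
After op 5 (remove /lic): {"aom":89,"ghh":31,"qfx":51}
After op 6 (replace /ghh 69): {"aom":89,"ghh":69,"qfx":51}
After op 7 (replace /ghh 29): {"aom":89,"ghh":29,"qfx":51}
After op 8 (replace /aom 14): {"aom":14,"ghh":29,"qfx":51}
After op 9 (add /umq 89): {"aom":14,"ghh":29,"qfx":51,"umq":89}
After op 10 (replace /ghh 55): {"aom":14,"ghh":55,"qfx":51,"umq":89}
After op 11 (replace /ghh 89): {"aom":14,"ghh":89,"qfx":51,"umq":89}
After op 12 (add /rra 92): {"aom":14,"ghh":89,"qfx":51,"rra":92,"umq":89}
After op 13 (add /rra 11): {"aom":14,"ghh":89,"qfx":51,"rra":11,"umq":89}
After op 14 (remove /rra): {"aom":14,"ghh":89,"qfx":51,"umq":89}
After op 15 (replace /umq 82): {"aom":14,"ghh":89,"qfx":51,"umq":82}
After op 16 (replace /aom 20): {"aom":20,"ghh":89,"qfx":51,"umq":82}
After op 17 (remove /qfx): {"aom":20,"ghh":89,"umq":82}
After op 18 (add /aom 43): {"aom":43,"ghh":89,"umq":82}
Size at the root: 3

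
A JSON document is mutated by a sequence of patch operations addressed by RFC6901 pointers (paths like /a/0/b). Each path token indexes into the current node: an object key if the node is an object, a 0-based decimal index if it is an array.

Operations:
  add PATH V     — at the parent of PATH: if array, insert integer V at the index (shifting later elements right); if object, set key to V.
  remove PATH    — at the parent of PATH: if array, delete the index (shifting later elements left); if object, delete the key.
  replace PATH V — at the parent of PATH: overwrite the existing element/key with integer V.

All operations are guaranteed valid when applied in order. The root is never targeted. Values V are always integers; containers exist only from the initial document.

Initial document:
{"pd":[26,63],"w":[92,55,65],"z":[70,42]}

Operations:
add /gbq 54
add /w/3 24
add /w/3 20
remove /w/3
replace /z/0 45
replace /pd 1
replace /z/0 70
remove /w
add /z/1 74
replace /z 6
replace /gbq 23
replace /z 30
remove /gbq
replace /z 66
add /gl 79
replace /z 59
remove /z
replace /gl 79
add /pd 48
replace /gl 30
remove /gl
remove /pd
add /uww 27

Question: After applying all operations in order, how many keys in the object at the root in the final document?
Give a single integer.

After op 1 (add /gbq 54): {"gbq":54,"pd":[26,63],"w":[92,55,65],"z":[70,42]}
After op 2 (add /w/3 24): {"gbq":54,"pd":[26,63],"w":[92,55,65,24],"z":[70,42]}
After op 3 (add /w/3 20): {"gbq":54,"pd":[26,63],"w":[92,55,65,20,24],"z":[70,42]}
After op 4 (remove /w/3): {"gbq":54,"pd":[26,63],"w":[92,55,65,24],"z":[70,42]}
After op 5 (replace /z/0 45): {"gbq":54,"pd":[26,63],"w":[92,55,65,24],"z":[45,42]}
After op 6 (replace /pd 1): {"gbq":54,"pd":1,"w":[92,55,65,24],"z":[45,42]}
After op 7 (replace /z/0 70): {"gbq":54,"pd":1,"w":[92,55,65,24],"z":[70,42]}
After op 8 (remove /w): {"gbq":54,"pd":1,"z":[70,42]}
After op 9 (add /z/1 74): {"gbq":54,"pd":1,"z":[70,74,42]}
After op 10 (replace /z 6): {"gbq":54,"pd":1,"z":6}
After op 11 (replace /gbq 23): {"gbq":23,"pd":1,"z":6}
After op 12 (replace /z 30): {"gbq":23,"pd":1,"z":30}
After op 13 (remove /gbq): {"pd":1,"z":30}
After op 14 (replace /z 66): {"pd":1,"z":66}
After op 15 (add /gl 79): {"gl":79,"pd":1,"z":66}
After op 16 (replace /z 59): {"gl":79,"pd":1,"z":59}
After op 17 (remove /z): {"gl":79,"pd":1}
After op 18 (replace /gl 79): {"gl":79,"pd":1}
After op 19 (add /pd 48): {"gl":79,"pd":48}
After op 20 (replace /gl 30): {"gl":30,"pd":48}
After op 21 (remove /gl): {"pd":48}
After op 22 (remove /pd): {}
After op 23 (add /uww 27): {"uww":27}
Size at the root: 1

Answer: 1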